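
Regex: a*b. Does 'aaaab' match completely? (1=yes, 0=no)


Pattern: a*b
String: 'aaaab'
Pattern requires: zero or more 'a's followed by exactly one 'b'
Found 4 leading 'a's
Remaining: 'b'
Remaining is exactly 'b' -> match
Result: 1

1


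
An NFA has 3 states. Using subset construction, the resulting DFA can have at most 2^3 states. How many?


NFA has 3 states
Subset construction: each DFA state = subset of NFA states
Maximum subsets = 2^3
2^3 = 8

8


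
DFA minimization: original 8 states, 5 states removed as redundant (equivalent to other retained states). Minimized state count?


Original DFA: 8 states
Redundant states removed: 5
Minimized states = original - removed
= 8 - 5
= 3

3


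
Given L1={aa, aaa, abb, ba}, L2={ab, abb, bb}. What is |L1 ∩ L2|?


L1 = {aa, aaa, abb, ba}
L2 = {ab, abb, bb}
Checking each string in L1 against L2:
  'aa': in L2? No
  'aaa': in L2? No
  'abb': in L2? Yes
  'ba': in L2? No
Intersection = {abb}
|L1 ∩ L2| = 1

1


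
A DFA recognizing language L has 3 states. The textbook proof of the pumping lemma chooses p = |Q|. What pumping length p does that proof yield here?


Pumping lemma for regular languages (standard proof):
Take p = |Q|, the number of DFA states.
Any string of length >= |Q| passes through |Q|+1 states while reading its first |Q| symbols,
so by pigeonhole some state repeats, giving the loop that can be pumped.
Here |Q| = 3
Therefore the proof uses p = 3

3


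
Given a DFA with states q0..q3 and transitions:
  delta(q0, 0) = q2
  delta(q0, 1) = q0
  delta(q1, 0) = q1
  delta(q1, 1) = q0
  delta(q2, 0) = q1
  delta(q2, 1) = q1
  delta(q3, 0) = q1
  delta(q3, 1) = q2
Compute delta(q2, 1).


Looking up transition function:
delta(q2, 1) in the table
Row: q2, Column: 1
Result: q1

q1


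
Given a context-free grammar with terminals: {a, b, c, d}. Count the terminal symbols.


Terminal symbols: a, b, c, d
Counting each: a (#1), b (#2), c (#3), d (#4)
Total = 4

4


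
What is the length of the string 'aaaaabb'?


String: 'aaaaabb'
Counting characters:
  'a' appears 5 time(s)
  'b' appears 2 time(s)
Total length = 5 + 2 = 7

7


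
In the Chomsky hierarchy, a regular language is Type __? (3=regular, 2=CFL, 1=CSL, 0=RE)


Chomsky hierarchy levels:
  Type 3: Regular (DFA/NFA/regex)
  Type 2: Context-free (PDA)
  Type 1: Context-sensitive
  Type 0: Recursively enumerable (TM)
'regular' corresponds to Type 3

3


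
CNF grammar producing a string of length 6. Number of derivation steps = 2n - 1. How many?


Chomsky Normal Form derivation:
String length n = 6
Each step either:
  - Splits a nonterminal into two (n-1 such steps)
  - Converts a nonterminal to terminal (n such steps)
Total = (n-1) + n = 2n - 1
= 2(6) - 1
= 12 - 1
= 11

11


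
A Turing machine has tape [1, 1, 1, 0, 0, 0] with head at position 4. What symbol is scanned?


Tape: [1, 1, 1, 0, 0, 0]
Positions: 0 1 2 3 4 5
Values:    1 1 1 0 0 0
Head at position 4
tape[4] = 0

0


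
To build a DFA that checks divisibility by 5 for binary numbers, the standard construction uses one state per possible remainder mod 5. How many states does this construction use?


Divisibility by 5 is tracked via the remainder mod 5: 0, 1, ..., 4
The construction assigns one state to each remainder
Number of remainders = 5

5


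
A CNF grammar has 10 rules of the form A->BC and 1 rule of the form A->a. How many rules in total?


CNF allows two rule forms:
  A -> BC (binary): 10 rules
  A -> a (terminal): 1 rule
Total = 10 + 1 = 11

11


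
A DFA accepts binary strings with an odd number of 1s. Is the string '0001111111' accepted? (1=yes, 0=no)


DFA has 2 states: q_even (start, accept=no) and q_odd
Processing string '0001111111' character by character:
  Position 0: read '0', 1-count=0 -> q_even (no change)
  Position 1: read '0', 1-count=0 -> q_even (no change)
  Position 2: read '0', 1-count=0 -> q_even (no change)
  Position 3: read '1', 1-count=1 -> q_odd
  Position 4: read '1', 1-count=2 -> q_even
  Position 5: read '1', 1-count=3 -> q_odd
  Position 6: read '1', 1-count=4 -> q_even
  Position 7: read '1', 1-count=5 -> q_odd
  Position 8: read '1', 1-count=6 -> q_even
  Position 9: read '1', 1-count=7 -> q_odd
Final state: q_odd, total 1s = 7 (odd); the DFA requires an odd count -> accept

1


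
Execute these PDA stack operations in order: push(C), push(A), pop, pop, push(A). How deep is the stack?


Tracing stack operations:
  push(C) -> stack = [C], depth=1
  push(A) -> stack = [C,A], depth=2
  pop -> removed A, stack = [C], depth=1
  pop -> removed C, stack = [], depth=0
  push(A) -> stack = [A], depth=1
Final depth = 1

1


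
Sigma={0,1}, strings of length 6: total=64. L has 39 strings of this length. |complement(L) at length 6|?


Alphabet: {0,1}
String length: 6
Total strings of length 6 = 2^6 = 64
Strings in L = 39
Complement = total - |L|
= 64 - 39
= 25

25


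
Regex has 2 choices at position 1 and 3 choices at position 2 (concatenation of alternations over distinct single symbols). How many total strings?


First group: 2 alternatives
Second group: 3 alternatives
Concatenation: each choice from group 1 pairs with each from group 2
Total = 2 x 3 = 6

6


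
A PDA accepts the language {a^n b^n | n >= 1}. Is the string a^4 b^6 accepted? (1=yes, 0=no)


Language requires equal numbers of a's and b's
PDA pushes for each 'a', pops for each 'b'
Number of a's = 4
Number of b's = 6
4 != 6 -> Reject

0


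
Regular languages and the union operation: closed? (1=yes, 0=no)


Regular languages are closed under all standard operations:
- Union: Yes (product construction)
- Intersection: Yes (product construction)
- Complement: Yes (swap accept/reject)
- Concatenation: Yes (NFA construction)
Operation: union -> Closed

1


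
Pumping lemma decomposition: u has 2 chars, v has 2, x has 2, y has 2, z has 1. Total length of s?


|s| = |u| + |v| + |x| + |y| + |z|
= 2 + 2 + 2 + 2 + 1
= 4 + 2 + 3
= 6 + 3
= 9

9


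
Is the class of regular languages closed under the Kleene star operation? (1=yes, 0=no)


Regular languages are closed under:
- Union (DFA product construction)
- Intersection (DFA product construction)
- Complement (swap accept/reject states)
- Concatenation (NFA construction)
- Kleene star (NFA construction)
Kleene star is in this list
Therefore: closed

1


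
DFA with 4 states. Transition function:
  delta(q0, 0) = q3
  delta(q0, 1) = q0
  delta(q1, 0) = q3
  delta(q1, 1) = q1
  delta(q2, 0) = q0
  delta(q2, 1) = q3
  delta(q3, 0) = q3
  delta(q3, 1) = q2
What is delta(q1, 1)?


Looking up transition function:
delta(q1, 1) in the table
Row: q1, Column: 1
Result: q1

q1


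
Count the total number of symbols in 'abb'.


String: 'abb'
Counting characters:
  'a' appears 1 time(s)
  'b' appears 2 time(s)
Total length = 1 + 2 = 3

3


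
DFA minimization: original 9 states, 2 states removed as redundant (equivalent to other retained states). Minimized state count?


Original DFA: 9 states
Redundant states removed: 2
Minimized states = original - removed
= 9 - 2
= 7

7


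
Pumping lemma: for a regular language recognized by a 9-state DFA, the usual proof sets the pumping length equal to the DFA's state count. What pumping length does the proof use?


Pumping lemma for regular languages (standard proof):
Take p = |Q|, the number of DFA states.
Any string of length >= |Q| passes through |Q|+1 states while reading its first |Q| symbols,
so by pigeonhole some state repeats, giving the loop that can be pumped.
Here |Q| = 9
Therefore the proof uses p = 9

9


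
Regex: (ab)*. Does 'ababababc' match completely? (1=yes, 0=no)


Pattern: (ab)*
String: 'ababababc'
Pattern requires: zero or more repetitions of 'ab'
Length 9 is odd -> cannot be (ab)* -> no match
Result: 0

0


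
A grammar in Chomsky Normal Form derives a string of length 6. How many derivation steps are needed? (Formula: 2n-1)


Chomsky Normal Form derivation:
String length n = 6
Each step either:
  - Splits a nonterminal into two (n-1 such steps)
  - Converts a nonterminal to terminal (n such steps)
Total = (n-1) + n = 2n - 1
= 2(6) - 1
= 12 - 1
= 11

11


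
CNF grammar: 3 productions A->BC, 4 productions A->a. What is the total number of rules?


CNF allows two rule forms:
  A -> BC (binary): 3 rules
  A -> a (terminal): 4 rules
Total = 3 + 4 = 7

7


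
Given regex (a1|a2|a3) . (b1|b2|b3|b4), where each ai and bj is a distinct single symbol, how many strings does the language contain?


First group: 3 alternatives
Second group: 4 alternatives
Concatenation: each choice from group 1 pairs with each from group 2
Total = 3 x 4 = 12

12


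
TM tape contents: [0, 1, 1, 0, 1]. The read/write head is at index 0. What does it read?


Tape: [0, 1, 1, 0, 1]
Positions: 0 1 2 3 4
Values:    0 1 1 0 1
Head at position 0
tape[0] = 0

0


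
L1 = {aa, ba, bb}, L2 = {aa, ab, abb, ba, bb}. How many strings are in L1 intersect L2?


L1 = {aa, ba, bb}
L2 = {aa, ab, abb, ba, bb}
Checking each string in L1 against L2:
  'aa': in L2? Yes
  'ba': in L2? Yes
  'bb': in L2? Yes
Intersection = {aa, ba, bb}
|L1 ∩ L2| = 3

3


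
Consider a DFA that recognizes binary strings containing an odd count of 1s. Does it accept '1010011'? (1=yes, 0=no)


DFA has 2 states: q_even (start, accept=no) and q_odd
Processing string '1010011' character by character:
  Position 0: read '1', 1-count=1 -> q_odd
  Position 1: read '0', 1-count=1 -> q_odd (no change)
  Position 2: read '1', 1-count=2 -> q_even
  Position 3: read '0', 1-count=2 -> q_even (no change)
  Position 4: read '0', 1-count=2 -> q_even (no change)
  Position 5: read '1', 1-count=3 -> q_odd
  Position 6: read '1', 1-count=4 -> q_even
Final state: q_even, total 1s = 4 (even); the DFA requires an odd count -> reject

0


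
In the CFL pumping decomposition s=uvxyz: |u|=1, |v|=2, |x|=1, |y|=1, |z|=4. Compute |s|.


|s| = |u| + |v| + |x| + |y| + |z|
= 1 + 2 + 1 + 1 + 4
= 3 + 1 + 5
= 4 + 5
= 9

9


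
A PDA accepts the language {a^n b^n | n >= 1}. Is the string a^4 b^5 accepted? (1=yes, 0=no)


Language requires equal numbers of a's and b's
PDA pushes for each 'a', pops for each 'b'
Number of a's = 4
Number of b's = 5
4 != 5 -> Reject

0


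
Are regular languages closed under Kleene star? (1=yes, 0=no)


Regular languages are closed under:
- Union (DFA product construction)
- Intersection (DFA product construction)
- Complement (swap accept/reject states)
- Concatenation (NFA construction)
- Kleene star (NFA construction)
Kleene star is in this list
Therefore: closed

1


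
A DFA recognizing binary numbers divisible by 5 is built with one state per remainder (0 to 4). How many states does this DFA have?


Divisibility by 5 is tracked via the remainder mod 5: 0, 1, ..., 4
The construction assigns one state to each remainder
Number of remainders = 5

5


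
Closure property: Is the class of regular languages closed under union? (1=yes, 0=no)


Regular languages are closed under all standard operations:
- Union: Yes (product construction)
- Intersection: Yes (product construction)
- Complement: Yes (swap accept/reject)
- Concatenation: Yes (NFA construction)
Operation: union -> Closed

1


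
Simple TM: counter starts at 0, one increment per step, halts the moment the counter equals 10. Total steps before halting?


Counter starts at 0. Counting sequence:
  Step 1: counter = 1
  Step 2: counter = 2
  Step 3: counter = 3
  Step 4: counter = 4
  Step 5: counter = 5
  Step 6: counter = 6
  ...
  Step 10: counter = 10
Counter reached 10 -> halt
Total steps = 10

10


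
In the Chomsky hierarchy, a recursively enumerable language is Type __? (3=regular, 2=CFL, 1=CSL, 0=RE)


Chomsky hierarchy levels:
  Type 3: Regular (DFA/NFA/regex)
  Type 2: Context-free (PDA)
  Type 1: Context-sensitive
  Type 0: Recursively enumerable (TM)
'recursively enumerable' corresponds to Type 0

0


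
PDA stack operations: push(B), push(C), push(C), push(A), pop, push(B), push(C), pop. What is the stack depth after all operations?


Tracing stack operations:
  push(B) -> stack = [B], depth=1
  push(C) -> stack = [B,C], depth=2
  push(C) -> stack = [B,C,C], depth=3
  push(A) -> stack = [B,C,C,A], depth=4
  pop -> removed A, stack = [B,C,C], depth=3
  push(B) -> stack = [B,C,C,B], depth=4
  push(C) -> stack = [B,C,C,B,C], depth=5
  pop -> removed C, stack = [B,C,C,B], depth=4
Final depth = 4

4


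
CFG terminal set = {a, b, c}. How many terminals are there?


Terminal symbols: a, b, c
Counting each: a (#1), b (#2), c (#3)
Total = 3

3


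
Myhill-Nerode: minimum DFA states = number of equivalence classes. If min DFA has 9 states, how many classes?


Myhill-Nerode theorem:
Number of equivalence classes = number of states in minimal DFA
Minimal DFA states = 9
Therefore equivalence classes = 9

9


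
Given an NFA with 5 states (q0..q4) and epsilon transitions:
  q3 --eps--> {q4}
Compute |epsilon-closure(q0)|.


Starting from q0
Initialize closure = {q0}
q0 has no outgoing epsilon transitions -> nothing to add
Final closure: {q0}
Size = 1

1


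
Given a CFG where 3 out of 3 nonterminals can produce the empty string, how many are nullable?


Nonterminals: {S, A, B}
A nonterminal is nullable if it can derive epsilon
Counting nullable nonterminals: 3
Total nullable = 3

3


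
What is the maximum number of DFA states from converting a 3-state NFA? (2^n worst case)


NFA has 3 states
Subset construction: each DFA state = subset of NFA states
Maximum subsets = 2^3
2^3 = 8

8


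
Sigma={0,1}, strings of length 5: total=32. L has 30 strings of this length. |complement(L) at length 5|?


Alphabet: {0,1}
String length: 5
Total strings of length 5 = 2^5 = 32
Strings in L = 30
Complement = total - |L|
= 32 - 30
= 2

2


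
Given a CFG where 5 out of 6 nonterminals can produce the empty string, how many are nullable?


Nonterminals: {S, A, B, C, D, E}
A nonterminal is nullable if it can derive epsilon
Counting nullable nonterminals: 5
Total nullable = 5

5


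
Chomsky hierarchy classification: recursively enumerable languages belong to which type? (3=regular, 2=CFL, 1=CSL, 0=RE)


Chomsky hierarchy levels:
  Type 3: Regular (DFA/NFA/regex)
  Type 2: Context-free (PDA)
  Type 1: Context-sensitive
  Type 0: Recursively enumerable (TM)
'recursively enumerable' corresponds to Type 0

0


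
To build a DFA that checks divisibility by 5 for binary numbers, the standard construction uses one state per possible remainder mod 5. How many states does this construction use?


Divisibility by 5 is tracked via the remainder mod 5: 0, 1, ..., 4
The construction assigns one state to each remainder
Number of remainders = 5

5


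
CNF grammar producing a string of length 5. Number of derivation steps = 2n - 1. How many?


Chomsky Normal Form derivation:
String length n = 5
Each step either:
  - Splits a nonterminal into two (n-1 such steps)
  - Converts a nonterminal to terminal (n such steps)
Total = (n-1) + n = 2n - 1
= 2(5) - 1
= 10 - 1
= 9

9


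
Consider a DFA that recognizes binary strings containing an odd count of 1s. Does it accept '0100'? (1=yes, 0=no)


DFA has 2 states: q_even (start, accept=no) and q_odd
Processing string '0100' character by character:
  Position 0: read '0', 1-count=0 -> q_even (no change)
  Position 1: read '1', 1-count=1 -> q_odd
  Position 2: read '0', 1-count=1 -> q_odd (no change)
  Position 3: read '0', 1-count=1 -> q_odd (no change)
Final state: q_odd, total 1s = 1 (odd); the DFA requires an odd count -> accept

1


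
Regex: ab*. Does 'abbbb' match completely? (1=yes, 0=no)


Pattern: ab*
String: 'abbbb'
Pattern requires: exactly one 'a' followed by zero or more 'b's
First char is 'a' -> OK
Rest 'bbbb': all b's? Yes
Result: 1

1


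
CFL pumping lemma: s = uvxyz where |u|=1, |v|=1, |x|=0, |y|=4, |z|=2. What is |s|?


|s| = |u| + |v| + |x| + |y| + |z|
= 1 + 1 + 0 + 4 + 2
= 2 + 0 + 6
= 2 + 6
= 8

8


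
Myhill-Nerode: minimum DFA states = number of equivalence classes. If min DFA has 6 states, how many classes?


Myhill-Nerode theorem:
Number of equivalence classes = number of states in minimal DFA
Minimal DFA states = 6
Therefore equivalence classes = 6

6


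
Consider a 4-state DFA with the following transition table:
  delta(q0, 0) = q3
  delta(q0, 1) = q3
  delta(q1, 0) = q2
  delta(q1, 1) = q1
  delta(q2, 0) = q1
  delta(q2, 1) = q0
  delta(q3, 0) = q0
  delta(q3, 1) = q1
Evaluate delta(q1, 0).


Looking up transition function:
delta(q1, 0) in the table
Row: q1, Column: 0
Result: q2

q2


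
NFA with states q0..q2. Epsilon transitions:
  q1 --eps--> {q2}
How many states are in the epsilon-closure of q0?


Starting from q0
Initialize closure = {q0}
q0 has no outgoing epsilon transitions -> nothing to add
Final closure: {q0}
Size = 1

1


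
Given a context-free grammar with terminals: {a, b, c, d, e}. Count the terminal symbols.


Terminal symbols: a, b, c, d, e
Counting each: a (#1), b (#2), c (#3), d (#4), e (#5)
Total = 5

5


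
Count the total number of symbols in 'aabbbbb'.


String: 'aabbbbb'
Counting characters:
  'a' appears 2 time(s)
  'b' appears 5 time(s)
Total length = 2 + 5 = 7

7


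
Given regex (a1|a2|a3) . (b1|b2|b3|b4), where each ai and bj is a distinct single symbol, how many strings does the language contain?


First group: 3 alternatives
Second group: 4 alternatives
Concatenation: each choice from group 1 pairs with each from group 2
Total = 3 x 4 = 12

12


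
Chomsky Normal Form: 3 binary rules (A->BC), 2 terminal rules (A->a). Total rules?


CNF allows two rule forms:
  A -> BC (binary): 3 rules
  A -> a (terminal): 2 rules
Total = 3 + 2 = 5

5


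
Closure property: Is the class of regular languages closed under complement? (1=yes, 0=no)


Regular languages are closed under all standard operations:
- Union: Yes (product construction)
- Intersection: Yes (product construction)
- Complement: Yes (swap accept/reject)
- Concatenation: Yes (NFA construction)
Operation: complement -> Closed

1


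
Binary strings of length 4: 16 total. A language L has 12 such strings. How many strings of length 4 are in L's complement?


Alphabet: {0,1}
String length: 4
Total strings of length 4 = 2^4 = 16
Strings in L = 12
Complement = total - |L|
= 16 - 12
= 4

4


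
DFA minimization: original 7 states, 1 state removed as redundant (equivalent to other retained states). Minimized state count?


Original DFA: 7 states
Redundant states removed: 1
Minimized states = original - removed
= 7 - 1
= 6

6


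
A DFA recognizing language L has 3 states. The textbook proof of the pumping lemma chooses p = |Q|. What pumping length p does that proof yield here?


Pumping lemma for regular languages (standard proof):
Take p = |Q|, the number of DFA states.
Any string of length >= |Q| passes through |Q|+1 states while reading its first |Q| symbols,
so by pigeonhole some state repeats, giving the loop that can be pumped.
Here |Q| = 3
Therefore the proof uses p = 3

3


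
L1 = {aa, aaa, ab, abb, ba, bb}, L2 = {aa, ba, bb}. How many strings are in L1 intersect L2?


L1 = {aa, aaa, ab, abb, ba, bb}
L2 = {aa, ba, bb}
Checking each string in L1 against L2:
  'aa': in L2? Yes
  'aaa': in L2? No
  'ab': in L2? No
  'abb': in L2? No
  'ba': in L2? Yes
  'bb': in L2? Yes
Intersection = {aa, ba, bb}
|L1 ∩ L2| = 3

3


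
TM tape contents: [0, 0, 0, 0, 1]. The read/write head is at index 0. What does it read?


Tape: [0, 0, 0, 0, 1]
Positions: 0 1 2 3 4
Values:    0 0 0 0 1
Head at position 0
tape[0] = 0

0


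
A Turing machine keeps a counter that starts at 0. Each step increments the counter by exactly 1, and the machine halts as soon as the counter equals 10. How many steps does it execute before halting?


Counter starts at 0. Counting sequence:
  Step 1: counter = 1
  Step 2: counter = 2
  Step 3: counter = 3
  Step 4: counter = 4
  Step 5: counter = 5
  Step 6: counter = 6
  ...
  Step 10: counter = 10
Counter reached 10 -> halt
Total steps = 10

10


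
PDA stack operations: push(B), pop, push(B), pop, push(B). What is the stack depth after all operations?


Tracing stack operations:
  push(B) -> stack = [B], depth=1
  pop -> removed B, stack = [], depth=0
  push(B) -> stack = [B], depth=1
  pop -> removed B, stack = [], depth=0
  push(B) -> stack = [B], depth=1
Final depth = 1

1


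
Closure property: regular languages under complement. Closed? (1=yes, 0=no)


Regular languages are closed under:
- Union (DFA product construction)
- Intersection (DFA product construction)
- Complement (swap accept/reject states)
- Concatenation (NFA construction)
- Kleene star (NFA construction)
complement is in this list
Therefore: closed

1


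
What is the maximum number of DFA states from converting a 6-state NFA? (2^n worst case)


NFA has 6 states
Subset construction: each DFA state = subset of NFA states
Maximum subsets = 2^6
2^6 = 64

64


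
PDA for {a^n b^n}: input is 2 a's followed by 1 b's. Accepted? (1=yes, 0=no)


Language requires equal numbers of a's and b's
PDA pushes for each 'a', pops for each 'b'
Number of a's = 2
Number of b's = 1
2 != 1 -> Reject

0


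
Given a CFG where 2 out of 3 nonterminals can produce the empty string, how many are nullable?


Nonterminals: {S, A, B}
A nonterminal is nullable if it can derive epsilon
Counting nullable nonterminals: 2
Total nullable = 2

2


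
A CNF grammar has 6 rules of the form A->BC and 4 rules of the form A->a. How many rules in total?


CNF allows two rule forms:
  A -> BC (binary): 6 rules
  A -> a (terminal): 4 rules
Total = 6 + 4 = 10

10


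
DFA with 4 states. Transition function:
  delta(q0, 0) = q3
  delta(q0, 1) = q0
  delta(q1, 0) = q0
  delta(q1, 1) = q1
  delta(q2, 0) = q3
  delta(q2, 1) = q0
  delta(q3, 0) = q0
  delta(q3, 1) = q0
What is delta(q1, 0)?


Looking up transition function:
delta(q1, 0) in the table
Row: q1, Column: 0
Result: q0

q0


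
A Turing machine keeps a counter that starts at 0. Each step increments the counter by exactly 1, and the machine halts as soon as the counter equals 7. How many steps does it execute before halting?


Counter starts at 0. Counting sequence:
  Step 1: counter = 1
  Step 2: counter = 2
  Step 3: counter = 3
  Step 4: counter = 4
  Step 5: counter = 5
  Step 6: counter = 6
  Step 7: counter = 7
Counter reached 7 -> halt
Total steps = 7

7


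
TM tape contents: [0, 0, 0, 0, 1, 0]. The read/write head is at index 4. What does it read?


Tape: [0, 0, 0, 0, 1, 0]
Positions: 0 1 2 3 4 5
Values:    0 0 0 0 1 0
Head at position 4
tape[4] = 1

1


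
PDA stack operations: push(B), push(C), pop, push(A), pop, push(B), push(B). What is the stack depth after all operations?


Tracing stack operations:
  push(B) -> stack = [B], depth=1
  push(C) -> stack = [B,C], depth=2
  pop -> removed C, stack = [B], depth=1
  push(A) -> stack = [B,A], depth=2
  pop -> removed A, stack = [B], depth=1
  push(B) -> stack = [B,B], depth=2
  push(B) -> stack = [B,B,B], depth=3
Final depth = 3

3


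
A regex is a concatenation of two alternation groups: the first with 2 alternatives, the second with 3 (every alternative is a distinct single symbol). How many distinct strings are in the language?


First group: 2 alternatives
Second group: 3 alternatives
Concatenation: each choice from group 1 pairs with each from group 2
Total = 2 x 3 = 6

6


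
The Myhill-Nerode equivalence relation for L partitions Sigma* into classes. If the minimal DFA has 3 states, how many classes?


Myhill-Nerode theorem:
Number of equivalence classes = number of states in minimal DFA
Minimal DFA states = 3
Therefore equivalence classes = 3

3


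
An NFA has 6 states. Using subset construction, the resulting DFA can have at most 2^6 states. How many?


NFA has 6 states
Subset construction: each DFA state = subset of NFA states
Maximum subsets = 2^6
2^6 = 64

64


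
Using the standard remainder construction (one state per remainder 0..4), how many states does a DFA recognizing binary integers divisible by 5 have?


Divisibility by 5 is tracked via the remainder mod 5: 0, 1, ..., 4
The construction assigns one state to each remainder
Number of remainders = 5

5


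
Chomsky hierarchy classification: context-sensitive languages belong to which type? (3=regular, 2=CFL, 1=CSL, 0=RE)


Chomsky hierarchy levels:
  Type 3: Regular (DFA/NFA/regex)
  Type 2: Context-free (PDA)
  Type 1: Context-sensitive
  Type 0: Recursively enumerable (TM)
'context-sensitive' corresponds to Type 1

1


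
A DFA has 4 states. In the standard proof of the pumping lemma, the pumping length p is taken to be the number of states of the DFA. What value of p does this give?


Pumping lemma for regular languages (standard proof):
Take p = |Q|, the number of DFA states.
Any string of length >= |Q| passes through |Q|+1 states while reading its first |Q| symbols,
so by pigeonhole some state repeats, giving the loop that can be pumped.
Here |Q| = 4
Therefore the proof uses p = 4

4


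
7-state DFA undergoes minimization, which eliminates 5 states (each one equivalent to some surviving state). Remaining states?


Original DFA: 7 states
Redundant states removed: 5
Minimized states = original - removed
= 7 - 5
= 2

2


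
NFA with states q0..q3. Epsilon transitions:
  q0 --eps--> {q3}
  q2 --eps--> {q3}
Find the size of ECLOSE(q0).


Starting from q0
Initialize closure = {q0}
Follow epsilon from q0 -> add q3
Final closure: {q0, q3}
Size = 2

2


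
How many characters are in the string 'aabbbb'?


String: 'aabbbb'
Counting characters:
  'a' appears 2 time(s)
  'b' appears 4 time(s)
Total length = 2 + 4 = 6

6


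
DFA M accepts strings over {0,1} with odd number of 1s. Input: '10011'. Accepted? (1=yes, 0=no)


DFA has 2 states: q_even (start, accept=no) and q_odd
Processing string '10011' character by character:
  Position 0: read '1', 1-count=1 -> q_odd
  Position 1: read '0', 1-count=1 -> q_odd (no change)
  Position 2: read '0', 1-count=1 -> q_odd (no change)
  Position 3: read '1', 1-count=2 -> q_even
  Position 4: read '1', 1-count=3 -> q_odd
Final state: q_odd, total 1s = 3 (odd); the DFA requires an odd count -> accept

1


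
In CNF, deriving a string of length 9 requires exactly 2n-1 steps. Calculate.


Chomsky Normal Form derivation:
String length n = 9
Each step either:
  - Splits a nonterminal into two (n-1 such steps)
  - Converts a nonterminal to terminal (n such steps)
Total = (n-1) + n = 2n - 1
= 2(9) - 1
= 18 - 1
= 17

17


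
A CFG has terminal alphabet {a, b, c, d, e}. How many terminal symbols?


Terminal symbols: a, b, c, d, e
Counting each: a (#1), b (#2), c (#3), d (#4), e (#5)
Total = 5

5


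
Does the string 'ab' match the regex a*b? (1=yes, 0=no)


Pattern: a*b
String: 'ab'
Pattern requires: zero or more 'a's followed by exactly one 'b'
Found 1 leading 'a's
Remaining: 'b'
Remaining is exactly 'b' -> match
Result: 1

1


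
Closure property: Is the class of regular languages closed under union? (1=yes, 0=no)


Regular languages are closed under all standard operations:
- Union: Yes (product construction)
- Intersection: Yes (product construction)
- Complement: Yes (swap accept/reject)
- Concatenation: Yes (NFA construction)
Operation: union -> Closed

1


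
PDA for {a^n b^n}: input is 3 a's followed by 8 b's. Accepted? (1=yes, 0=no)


Language requires equal numbers of a's and b's
PDA pushes for each 'a', pops for each 'b'
Number of a's = 3
Number of b's = 8
3 != 8 -> Reject

0


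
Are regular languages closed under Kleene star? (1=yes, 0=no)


Regular languages are closed under:
- Union (DFA product construction)
- Intersection (DFA product construction)
- Complement (swap accept/reject states)
- Concatenation (NFA construction)
- Kleene star (NFA construction)
Kleene star is in this list
Therefore: closed

1


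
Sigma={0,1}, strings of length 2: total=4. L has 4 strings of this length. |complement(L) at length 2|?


Alphabet: {0,1}
String length: 2
Total strings of length 2 = 2^2 = 4
Strings in L = 4
Complement = total - |L|
= 4 - 4
= 0

0


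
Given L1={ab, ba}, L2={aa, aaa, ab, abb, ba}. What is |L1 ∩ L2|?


L1 = {ab, ba}
L2 = {aa, aaa, ab, abb, ba}
Checking each string in L1 against L2:
  'ab': in L2? Yes
  'ba': in L2? Yes
Intersection = {ab, ba}
|L1 ∩ L2| = 2

2


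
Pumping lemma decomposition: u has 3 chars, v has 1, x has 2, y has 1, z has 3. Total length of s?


|s| = |u| + |v| + |x| + |y| + |z|
= 3 + 1 + 2 + 1 + 3
= 4 + 2 + 4
= 6 + 4
= 10

10


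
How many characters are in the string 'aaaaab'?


String: 'aaaaab'
Counting characters:
  'a' appears 5 time(s)
  'b' appears 1 time(s)
Total length = 5 + 1 = 6

6


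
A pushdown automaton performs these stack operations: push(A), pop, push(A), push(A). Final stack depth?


Tracing stack operations:
  push(A) -> stack = [A], depth=1
  pop -> removed A, stack = [], depth=0
  push(A) -> stack = [A], depth=1
  push(A) -> stack = [A,A], depth=2
Final depth = 2

2


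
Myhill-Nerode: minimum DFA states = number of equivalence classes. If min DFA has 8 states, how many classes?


Myhill-Nerode theorem:
Number of equivalence classes = number of states in minimal DFA
Minimal DFA states = 8
Therefore equivalence classes = 8

8


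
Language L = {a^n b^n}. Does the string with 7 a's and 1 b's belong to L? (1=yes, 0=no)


Language requires equal numbers of a's and b's
PDA pushes for each 'a', pops for each 'b'
Number of a's = 7
Number of b's = 1
7 != 1 -> Reject

0


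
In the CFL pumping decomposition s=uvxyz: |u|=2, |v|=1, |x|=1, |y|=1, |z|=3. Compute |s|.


|s| = |u| + |v| + |x| + |y| + |z|
= 2 + 1 + 1 + 1 + 3
= 3 + 1 + 4
= 4 + 4
= 8

8


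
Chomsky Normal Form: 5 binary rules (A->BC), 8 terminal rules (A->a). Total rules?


CNF allows two rule forms:
  A -> BC (binary): 5 rules
  A -> a (terminal): 8 rules
Total = 5 + 8 = 13

13


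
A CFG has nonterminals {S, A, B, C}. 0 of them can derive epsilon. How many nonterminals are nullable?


Nonterminals: {S, A, B, C}
A nonterminal is nullable if it can derive epsilon
Counting nullable nonterminals: 0
Total nullable = 0

0


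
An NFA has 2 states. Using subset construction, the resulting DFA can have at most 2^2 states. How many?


NFA has 2 states
Subset construction: each DFA state = subset of NFA states
Maximum subsets = 2^2
2^2 = 4

4


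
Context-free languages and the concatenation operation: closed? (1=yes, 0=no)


CFL closure properties:
  Closed under: union, concatenation, Kleene star
  NOT closed under: intersection, complement
Operation 'concatenation' is in closed list -> Yes (closed)

1


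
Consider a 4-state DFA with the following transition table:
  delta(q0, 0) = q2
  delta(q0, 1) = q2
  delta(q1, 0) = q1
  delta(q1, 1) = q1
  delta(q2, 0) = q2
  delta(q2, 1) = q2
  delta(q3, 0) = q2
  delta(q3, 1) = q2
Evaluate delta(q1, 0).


Looking up transition function:
delta(q1, 0) in the table
Row: q1, Column: 0
Result: q1

q1


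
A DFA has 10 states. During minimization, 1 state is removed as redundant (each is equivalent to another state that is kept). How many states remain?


Original DFA: 10 states
Redundant states removed: 1
Minimized states = original - removed
= 10 - 1
= 9

9


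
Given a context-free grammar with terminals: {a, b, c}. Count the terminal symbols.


Terminal symbols: a, b, c
Counting each: a (#1), b (#2), c (#3)
Total = 3

3


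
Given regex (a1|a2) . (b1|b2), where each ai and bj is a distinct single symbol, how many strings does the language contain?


First group: 2 alternatives
Second group: 2 alternatives
Concatenation: each choice from group 1 pairs with each from group 2
Total = 2 x 2 = 4

4


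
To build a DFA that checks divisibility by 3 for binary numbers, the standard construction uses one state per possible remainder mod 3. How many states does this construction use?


Divisibility by 3 is tracked via the remainder mod 3: 0, 1, ..., 2
The construction assigns one state to each remainder
Number of remainders = 3

3


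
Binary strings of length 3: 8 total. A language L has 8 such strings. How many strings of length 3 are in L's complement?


Alphabet: {0,1}
String length: 3
Total strings of length 3 = 2^3 = 8
Strings in L = 8
Complement = total - |L|
= 8 - 8
= 0

0


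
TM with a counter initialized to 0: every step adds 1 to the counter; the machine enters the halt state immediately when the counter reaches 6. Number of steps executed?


Counter starts at 0. Counting sequence:
  Step 1: counter = 1
  Step 2: counter = 2
  Step 3: counter = 3
  Step 4: counter = 4
  Step 5: counter = 5
  Step 6: counter = 6
Counter reached 6 -> halt
Total steps = 6

6


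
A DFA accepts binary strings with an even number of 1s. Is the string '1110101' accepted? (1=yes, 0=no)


DFA has 2 states: q_even (start, accept=yes) and q_odd
Processing string '1110101' character by character:
  Position 0: read '1', 1-count=1 -> q_odd
  Position 1: read '1', 1-count=2 -> q_even
  Position 2: read '1', 1-count=3 -> q_odd
  Position 3: read '0', 1-count=3 -> q_odd (no change)
  Position 4: read '1', 1-count=4 -> q_even
  Position 5: read '0', 1-count=4 -> q_even (no change)
  Position 6: read '1', 1-count=5 -> q_odd
Final state: q_odd, total 1s = 5 (odd); the DFA requires an even count -> reject

0


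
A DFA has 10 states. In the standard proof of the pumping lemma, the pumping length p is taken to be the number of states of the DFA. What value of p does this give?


Pumping lemma for regular languages (standard proof):
Take p = |Q|, the number of DFA states.
Any string of length >= |Q| passes through |Q|+1 states while reading its first |Q| symbols,
so by pigeonhole some state repeats, giving the loop that can be pumped.
Here |Q| = 10
Therefore the proof uses p = 10

10


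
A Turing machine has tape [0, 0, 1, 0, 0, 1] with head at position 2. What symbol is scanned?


Tape: [0, 0, 1, 0, 0, 1]
Positions: 0 1 2 3 4 5
Values:    0 0 1 0 0 1
Head at position 2
tape[2] = 1

1


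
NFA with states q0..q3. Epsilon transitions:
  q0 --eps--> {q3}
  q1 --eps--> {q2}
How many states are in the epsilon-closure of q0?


Starting from q0
Initialize closure = {q0}
Follow epsilon from q0 -> add q3
Final closure: {q0, q3}
Size = 2

2


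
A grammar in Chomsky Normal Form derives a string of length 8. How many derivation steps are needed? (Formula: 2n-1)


Chomsky Normal Form derivation:
String length n = 8
Each step either:
  - Splits a nonterminal into two (n-1 such steps)
  - Converts a nonterminal to terminal (n such steps)
Total = (n-1) + n = 2n - 1
= 2(8) - 1
= 16 - 1
= 15

15


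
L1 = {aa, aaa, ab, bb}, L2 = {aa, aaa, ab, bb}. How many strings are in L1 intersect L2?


L1 = {aa, aaa, ab, bb}
L2 = {aa, aaa, ab, bb}
Checking each string in L1 against L2:
  'aa': in L2? Yes
  'aaa': in L2? Yes
  'ab': in L2? Yes
  'bb': in L2? Yes
Intersection = {aa, aaa, ab, bb}
|L1 ∩ L2| = 4

4


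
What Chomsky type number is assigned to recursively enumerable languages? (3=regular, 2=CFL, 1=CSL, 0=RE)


Chomsky hierarchy levels:
  Type 3: Regular (DFA/NFA/regex)
  Type 2: Context-free (PDA)
  Type 1: Context-sensitive
  Type 0: Recursively enumerable (TM)
'recursively enumerable' corresponds to Type 0

0


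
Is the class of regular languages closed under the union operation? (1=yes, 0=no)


Regular languages are closed under:
- Union (DFA product construction)
- Intersection (DFA product construction)
- Complement (swap accept/reject states)
- Concatenation (NFA construction)
- Kleene star (NFA construction)
union is in this list
Therefore: closed

1


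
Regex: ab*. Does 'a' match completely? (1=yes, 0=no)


Pattern: ab*
String: 'a'
Pattern requires: exactly one 'a' followed by zero or more 'b's
First char is 'a' -> OK
Rest '': all b's? Yes
Result: 1

1


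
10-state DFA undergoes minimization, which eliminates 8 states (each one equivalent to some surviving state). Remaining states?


Original DFA: 10 states
Redundant states removed: 8
Minimized states = original - removed
= 10 - 8
= 2

2


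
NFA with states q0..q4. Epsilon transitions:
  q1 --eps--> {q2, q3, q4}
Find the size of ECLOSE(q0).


Starting from q0
Initialize closure = {q0}
q0 has no outgoing epsilon transitions -> nothing to add
Final closure: {q0}
Size = 1

1


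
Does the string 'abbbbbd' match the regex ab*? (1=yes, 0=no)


Pattern: ab*
String: 'abbbbbd'
Pattern requires: exactly one 'a' followed by zero or more 'b's
First char is 'a' -> OK
Rest 'bbbbbd': all b's? No
Result: 0

0


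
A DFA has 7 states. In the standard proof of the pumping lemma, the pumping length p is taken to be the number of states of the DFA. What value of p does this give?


Pumping lemma for regular languages (standard proof):
Take p = |Q|, the number of DFA states.
Any string of length >= |Q| passes through |Q|+1 states while reading its first |Q| symbols,
so by pigeonhole some state repeats, giving the loop that can be pumped.
Here |Q| = 7
Therefore the proof uses p = 7

7


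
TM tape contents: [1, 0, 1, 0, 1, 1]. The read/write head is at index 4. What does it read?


Tape: [1, 0, 1, 0, 1, 1]
Positions: 0 1 2 3 4 5
Values:    1 0 1 0 1 1
Head at position 4
tape[4] = 1

1


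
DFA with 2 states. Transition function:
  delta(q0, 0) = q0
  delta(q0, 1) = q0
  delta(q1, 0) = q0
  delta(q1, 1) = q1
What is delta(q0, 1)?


Looking up transition function:
delta(q0, 1) in the table
Row: q0, Column: 1
Result: q0

q0


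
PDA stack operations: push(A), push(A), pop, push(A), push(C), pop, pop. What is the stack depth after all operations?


Tracing stack operations:
  push(A) -> stack = [A], depth=1
  push(A) -> stack = [A,A], depth=2
  pop -> removed A, stack = [A], depth=1
  push(A) -> stack = [A,A], depth=2
  push(C) -> stack = [A,A,C], depth=3
  pop -> removed C, stack = [A,A], depth=2
  pop -> removed A, stack = [A], depth=1
Final depth = 1

1


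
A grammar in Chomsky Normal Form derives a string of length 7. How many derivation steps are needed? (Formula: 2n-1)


Chomsky Normal Form derivation:
String length n = 7
Each step either:
  - Splits a nonterminal into two (n-1 such steps)
  - Converts a nonterminal to terminal (n such steps)
Total = (n-1) + n = 2n - 1
= 2(7) - 1
= 14 - 1
= 13

13


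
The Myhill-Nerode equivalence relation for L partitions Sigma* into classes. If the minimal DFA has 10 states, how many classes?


Myhill-Nerode theorem:
Number of equivalence classes = number of states in minimal DFA
Minimal DFA states = 10
Therefore equivalence classes = 10

10


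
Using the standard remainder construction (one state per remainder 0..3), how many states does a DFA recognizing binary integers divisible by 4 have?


Divisibility by 4 is tracked via the remainder mod 4: 0, 1, ..., 3
The construction assigns one state to each remainder
Number of remainders = 4

4


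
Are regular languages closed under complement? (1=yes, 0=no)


Regular languages are closed under all standard operations:
- Union: Yes (product construction)
- Intersection: Yes (product construction)
- Complement: Yes (swap accept/reject)
- Concatenation: Yes (NFA construction)
Operation: complement -> Closed

1


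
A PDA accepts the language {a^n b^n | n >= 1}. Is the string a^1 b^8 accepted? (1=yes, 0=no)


Language requires equal numbers of a's and b's
PDA pushes for each 'a', pops for each 'b'
Number of a's = 1
Number of b's = 8
1 != 8 -> Reject

0


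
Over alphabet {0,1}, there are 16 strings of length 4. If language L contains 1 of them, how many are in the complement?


Alphabet: {0,1}
String length: 4
Total strings of length 4 = 2^4 = 16
Strings in L = 1
Complement = total - |L|
= 16 - 1
= 15

15
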